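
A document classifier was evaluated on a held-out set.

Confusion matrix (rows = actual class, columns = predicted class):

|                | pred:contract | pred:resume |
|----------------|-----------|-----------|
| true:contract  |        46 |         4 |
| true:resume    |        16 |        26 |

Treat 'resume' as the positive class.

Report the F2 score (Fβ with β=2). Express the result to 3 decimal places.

Fβ = (1+β²)·TP / ((1+β²)·TP + β²·FN + FP), with β²=4
= 5·26 / (5·26 + 4·16 + 4) = 0.657

0.657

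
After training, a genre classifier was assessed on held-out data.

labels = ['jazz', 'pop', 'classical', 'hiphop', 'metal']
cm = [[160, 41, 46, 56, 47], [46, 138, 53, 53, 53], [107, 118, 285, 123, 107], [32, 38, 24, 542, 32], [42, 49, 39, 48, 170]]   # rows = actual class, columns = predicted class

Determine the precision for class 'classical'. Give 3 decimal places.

Treat 'classical' as positive and all other classes as negative.
precision = TP/(TP+FP).
classical: TP=285, FP=46+53+24+39=162 → 285/447 = 0.6376

0.638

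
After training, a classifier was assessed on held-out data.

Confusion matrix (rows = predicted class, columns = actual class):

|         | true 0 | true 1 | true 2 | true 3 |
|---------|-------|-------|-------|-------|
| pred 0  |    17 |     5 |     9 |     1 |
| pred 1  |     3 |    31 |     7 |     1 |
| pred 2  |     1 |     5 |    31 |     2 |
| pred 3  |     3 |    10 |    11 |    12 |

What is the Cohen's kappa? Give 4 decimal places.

0.4747

Observed agreement pₒ = trace/N = 91/149 = 0.61074
Expected agreement pₑ = Σ (rowᵢ·colᵢ)/N² = (24·32 + 51·42 + 58·39 + 16·36)/149² = 0.25891
κ = (pₒ − pₑ)/(1 − pₑ) = (0.61074 − 0.25891)/(1 − 0.25891) = 0.4747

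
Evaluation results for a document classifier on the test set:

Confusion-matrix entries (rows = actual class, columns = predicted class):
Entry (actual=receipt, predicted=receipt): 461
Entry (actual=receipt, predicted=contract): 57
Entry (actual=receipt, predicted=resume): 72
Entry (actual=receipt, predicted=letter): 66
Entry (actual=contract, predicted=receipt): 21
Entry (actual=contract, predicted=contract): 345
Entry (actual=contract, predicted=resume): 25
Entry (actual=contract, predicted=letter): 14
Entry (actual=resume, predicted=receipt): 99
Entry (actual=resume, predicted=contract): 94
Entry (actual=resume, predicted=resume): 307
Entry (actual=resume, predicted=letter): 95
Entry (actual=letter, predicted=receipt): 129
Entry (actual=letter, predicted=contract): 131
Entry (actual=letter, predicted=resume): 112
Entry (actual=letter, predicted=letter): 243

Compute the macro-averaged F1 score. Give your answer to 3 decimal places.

0.592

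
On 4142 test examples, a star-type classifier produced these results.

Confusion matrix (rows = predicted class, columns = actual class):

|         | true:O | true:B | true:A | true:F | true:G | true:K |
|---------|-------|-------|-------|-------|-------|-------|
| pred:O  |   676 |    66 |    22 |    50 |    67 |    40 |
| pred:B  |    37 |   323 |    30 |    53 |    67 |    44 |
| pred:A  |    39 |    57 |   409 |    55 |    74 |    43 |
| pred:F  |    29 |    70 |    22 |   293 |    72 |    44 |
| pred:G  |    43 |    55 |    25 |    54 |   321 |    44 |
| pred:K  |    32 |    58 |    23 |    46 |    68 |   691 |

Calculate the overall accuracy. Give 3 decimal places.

Accuracy = trace / total = (676+323+409+293+321+691=2713) / 4142 = 2713/4142 = 0.655

0.655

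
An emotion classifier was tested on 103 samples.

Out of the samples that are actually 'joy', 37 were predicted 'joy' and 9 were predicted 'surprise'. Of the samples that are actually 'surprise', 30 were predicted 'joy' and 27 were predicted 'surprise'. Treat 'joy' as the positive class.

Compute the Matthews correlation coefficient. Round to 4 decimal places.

0.2899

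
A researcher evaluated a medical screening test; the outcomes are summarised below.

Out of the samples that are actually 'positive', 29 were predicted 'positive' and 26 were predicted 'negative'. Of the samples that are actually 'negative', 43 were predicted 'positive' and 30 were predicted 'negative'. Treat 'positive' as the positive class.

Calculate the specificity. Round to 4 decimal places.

Specificity = TN/(TN+FP) = 30/(30+43) = 0.4110

0.4110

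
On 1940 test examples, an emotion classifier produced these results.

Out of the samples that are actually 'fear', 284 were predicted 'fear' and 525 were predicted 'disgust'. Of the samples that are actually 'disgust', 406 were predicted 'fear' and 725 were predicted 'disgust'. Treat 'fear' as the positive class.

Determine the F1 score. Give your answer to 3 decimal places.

0.379

Precision = TP/(TP+FP) = 284/690 = 0.4116
Recall = TP/(TP+FN) = 284/809 = 0.3511
F1 = 2·TP/(2·TP+FP+FN) = 568/1499 = 0.379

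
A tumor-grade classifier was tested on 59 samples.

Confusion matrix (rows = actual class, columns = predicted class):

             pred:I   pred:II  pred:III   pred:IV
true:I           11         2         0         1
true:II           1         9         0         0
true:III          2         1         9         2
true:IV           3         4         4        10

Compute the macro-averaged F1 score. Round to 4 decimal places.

0.6642

Per-class F1 score (2·TP/(2·TP+FP+FN)):
  I: TP=11, FP=1+2+3=6, FN=2+0+1=3 → 22/31 = 0.70968
  II: TP=9, FP=2+1+4=7, FN=1+0+0=1 → 18/26 = 0.69231
  III: TP=9, FP=0+0+4=4, FN=2+1+2=5 → 18/27 = 0.66667
  IV: TP=10, FP=1+0+2=3, FN=3+4+4=11 → 20/34 = 0.58824
Macro-F1 score = mean = (0.70968 + 0.69231 + 0.66667 + 0.58824) / 4 = 0.6642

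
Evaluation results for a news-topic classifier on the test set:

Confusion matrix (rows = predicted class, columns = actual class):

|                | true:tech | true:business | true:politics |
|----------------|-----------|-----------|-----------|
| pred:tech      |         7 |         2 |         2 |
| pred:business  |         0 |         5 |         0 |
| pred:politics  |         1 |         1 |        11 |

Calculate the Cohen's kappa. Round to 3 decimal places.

0.680

Observed agreement pₒ = trace/N = 23/29 = 0.7931
Expected agreement pₑ = Σ (rowᵢ·colᵢ)/N² = (8·11 + 8·5 + 13·13)/29² = 0.3532
κ = (pₒ − pₑ)/(1 − pₑ) = (0.7931 − 0.3532)/(1 − 0.3532) = 0.680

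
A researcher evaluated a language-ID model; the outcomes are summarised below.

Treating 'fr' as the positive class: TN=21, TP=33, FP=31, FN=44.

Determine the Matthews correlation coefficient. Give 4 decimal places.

MCC = (TP·TN − FP·FN) / √((TP+FP)(TP+FN)(TN+FP)(TN+FN))
Numerator = 33·21 − 31·44 = -671
Denominator = √(64·77·52·65) = √16656640 = 4081.2547
MCC = -671 / 4081.2547 = -0.1644

-0.1644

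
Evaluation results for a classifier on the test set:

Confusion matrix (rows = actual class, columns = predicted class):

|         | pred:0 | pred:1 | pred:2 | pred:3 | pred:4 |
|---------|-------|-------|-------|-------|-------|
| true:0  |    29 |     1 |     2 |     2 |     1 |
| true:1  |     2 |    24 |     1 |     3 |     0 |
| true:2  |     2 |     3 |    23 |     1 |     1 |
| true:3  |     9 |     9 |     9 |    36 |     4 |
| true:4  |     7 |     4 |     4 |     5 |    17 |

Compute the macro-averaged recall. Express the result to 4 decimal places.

Per-class recall (TP/(TP+FN)):
  0: TP=29, FN=1+2+2+1=6 → 29/35 = 0.82857
  1: TP=24, FN=2+1+3+0=6 → 24/30 = 0.80000
  2: TP=23, FN=2+3+1+1=7 → 23/30 = 0.76667
  3: TP=36, FN=9+9+9+4=31 → 36/67 = 0.53731
  4: TP=17, FN=7+4+4+5=20 → 17/37 = 0.45946
Macro-recall = mean = (0.82857 + 0.80000 + 0.76667 + 0.53731 + 0.45946) / 5 = 0.6784

0.6784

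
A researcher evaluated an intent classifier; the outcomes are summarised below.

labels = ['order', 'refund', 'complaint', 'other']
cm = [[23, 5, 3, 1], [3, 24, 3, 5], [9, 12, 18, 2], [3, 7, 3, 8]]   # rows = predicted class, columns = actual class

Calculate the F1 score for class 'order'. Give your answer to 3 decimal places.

Take TP from the diagonal, FP from the rest of the 'order' prediction marginal, FN from the rest of the 'order' actual marginal.
F1 score = 2·TP/(2·TP+FP+FN).
order: TP=23, FP=5+3+1=9, FN=3+9+3=15 → 46/70 = 0.6571

0.657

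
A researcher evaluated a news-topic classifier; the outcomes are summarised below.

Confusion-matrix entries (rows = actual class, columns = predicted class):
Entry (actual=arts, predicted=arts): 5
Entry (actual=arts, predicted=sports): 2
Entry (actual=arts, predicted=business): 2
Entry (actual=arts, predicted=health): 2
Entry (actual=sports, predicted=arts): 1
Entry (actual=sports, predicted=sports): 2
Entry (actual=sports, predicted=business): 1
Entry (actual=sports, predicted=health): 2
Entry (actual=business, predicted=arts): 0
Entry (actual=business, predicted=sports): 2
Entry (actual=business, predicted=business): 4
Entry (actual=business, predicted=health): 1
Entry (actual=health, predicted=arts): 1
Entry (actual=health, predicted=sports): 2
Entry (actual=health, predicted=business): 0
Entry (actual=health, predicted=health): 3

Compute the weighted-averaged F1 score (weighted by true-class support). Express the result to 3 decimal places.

Per-class F1 score (2·TP/(2·TP+FP+FN)):
  arts: TP=5, FP=1+0+1=2, FN=2+2+2=6 → 10/18 = 0.5556
  sports: TP=2, FP=2+2+2=6, FN=1+1+2=4 → 4/14 = 0.2857
  business: TP=4, FP=2+1+0=3, FN=0+2+1=3 → 8/14 = 0.5714
  health: TP=3, FP=2+2+1=5, FN=1+2+0=3 → 6/14 = 0.4286
Weighted-F1 score = Σ (supportᵢ/N)·F1 scoreᵢ with N=30: (11/30)·0.5556 + (6/30)·0.2857 + (7/30)·0.5714 + (6/30)·0.4286 = 0.480

0.480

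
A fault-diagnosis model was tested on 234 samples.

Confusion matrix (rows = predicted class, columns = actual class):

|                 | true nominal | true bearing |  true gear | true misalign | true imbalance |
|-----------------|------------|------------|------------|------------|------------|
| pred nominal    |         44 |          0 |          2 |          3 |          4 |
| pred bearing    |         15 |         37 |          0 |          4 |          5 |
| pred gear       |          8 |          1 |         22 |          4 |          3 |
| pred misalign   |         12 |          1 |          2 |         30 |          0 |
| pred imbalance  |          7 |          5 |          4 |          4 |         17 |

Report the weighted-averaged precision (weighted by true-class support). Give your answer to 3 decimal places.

0.679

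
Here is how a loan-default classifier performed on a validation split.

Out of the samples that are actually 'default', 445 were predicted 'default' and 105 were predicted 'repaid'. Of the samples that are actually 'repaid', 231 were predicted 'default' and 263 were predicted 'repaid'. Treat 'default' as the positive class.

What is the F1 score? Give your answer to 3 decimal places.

0.726

Precision = TP/(TP+FP) = 445/676 = 0.6583
Recall = TP/(TP+FN) = 445/550 = 0.8091
F1 = 2·TP/(2·TP+FP+FN) = 890/1226 = 0.726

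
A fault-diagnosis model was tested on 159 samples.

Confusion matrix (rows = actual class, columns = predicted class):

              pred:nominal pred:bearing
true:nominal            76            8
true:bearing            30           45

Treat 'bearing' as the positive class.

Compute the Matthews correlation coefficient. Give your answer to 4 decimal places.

0.5345

MCC = (TP·TN − FP·FN) / √((TP+FP)(TP+FN)(TN+FP)(TN+FN))
Numerator = 45·76 − 8·30 = 3180
Denominator = √(53·75·84·106) = √35393400 = 5949.2352
MCC = 3180 / 5949.2352 = 0.5345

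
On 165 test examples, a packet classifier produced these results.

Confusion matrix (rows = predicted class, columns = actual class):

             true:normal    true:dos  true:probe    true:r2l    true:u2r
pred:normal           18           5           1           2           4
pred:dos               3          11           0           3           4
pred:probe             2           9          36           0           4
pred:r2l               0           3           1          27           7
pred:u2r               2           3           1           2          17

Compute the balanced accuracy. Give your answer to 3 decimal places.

0.653

Balanced accuracy = mean of per-class recall.
  normal: recall = 18/25 = 0.7200
  dos: recall = 11/31 = 0.3548
  probe: recall = 36/39 = 0.9231
  r2l: recall = 27/34 = 0.7941
  u2r: recall = 17/36 = 0.4722
Mean = (0.7200 + 0.3548 + 0.9231 + 0.7941 + 0.4722) / 5 = 0.653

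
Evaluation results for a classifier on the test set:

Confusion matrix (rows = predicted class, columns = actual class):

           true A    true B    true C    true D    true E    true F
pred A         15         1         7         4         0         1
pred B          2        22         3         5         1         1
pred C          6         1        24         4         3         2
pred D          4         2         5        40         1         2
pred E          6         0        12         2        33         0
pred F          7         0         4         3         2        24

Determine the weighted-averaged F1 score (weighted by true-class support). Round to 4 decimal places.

Per-class F1 score (2·TP/(2·TP+FP+FN)):
  A: TP=15, FP=1+7+4+0+1=13, FN=2+6+4+6+7=25 → 30/68 = 0.44118
  B: TP=22, FP=2+3+5+1+1=12, FN=1+1+2+0+0=4 → 44/60 = 0.73333
  C: TP=24, FP=6+1+4+3+2=16, FN=7+3+5+12+4=31 → 48/95 = 0.50526
  D: TP=40, FP=4+2+5+1+2=14, FN=4+5+4+2+3=18 → 80/112 = 0.71429
  E: TP=33, FP=6+0+12+2+0=20, FN=0+1+3+1+2=7 → 66/93 = 0.70968
  F: TP=24, FP=7+0+4+3+2=16, FN=1+1+2+2+0=6 → 48/70 = 0.68571
Weighted-F1 score = Σ (supportᵢ/N)·F1 scoreᵢ with N=249: (40/249)·0.44118 + (26/249)·0.73333 + (55/249)·0.50526 + (58/249)·0.71429 + (40/249)·0.70968 + (30/249)·0.68571 = 0.6220

0.6220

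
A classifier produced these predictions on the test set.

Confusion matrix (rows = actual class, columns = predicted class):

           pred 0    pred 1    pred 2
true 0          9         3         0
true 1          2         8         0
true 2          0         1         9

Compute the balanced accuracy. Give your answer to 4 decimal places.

Balanced accuracy = mean of per-class recall.
  0: recall = 9/12 = 0.75000
  1: recall = 8/10 = 0.80000
  2: recall = 9/10 = 0.90000
Mean = (0.75000 + 0.80000 + 0.90000) / 3 = 0.8167

0.8167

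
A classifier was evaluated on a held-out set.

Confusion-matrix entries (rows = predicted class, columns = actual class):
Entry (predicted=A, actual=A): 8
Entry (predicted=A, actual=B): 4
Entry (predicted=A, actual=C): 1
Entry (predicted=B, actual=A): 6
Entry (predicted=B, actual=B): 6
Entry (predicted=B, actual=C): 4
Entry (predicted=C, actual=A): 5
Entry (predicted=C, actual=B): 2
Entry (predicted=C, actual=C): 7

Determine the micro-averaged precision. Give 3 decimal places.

0.488

Micro-averaging pools counts across classes: ΣTP=21, ΣFP=22, ΣFN=22.
Micro-precision = TP/(TP+FP) on pooled counts = 0.488 (equals overall accuracy in single-label multiclass).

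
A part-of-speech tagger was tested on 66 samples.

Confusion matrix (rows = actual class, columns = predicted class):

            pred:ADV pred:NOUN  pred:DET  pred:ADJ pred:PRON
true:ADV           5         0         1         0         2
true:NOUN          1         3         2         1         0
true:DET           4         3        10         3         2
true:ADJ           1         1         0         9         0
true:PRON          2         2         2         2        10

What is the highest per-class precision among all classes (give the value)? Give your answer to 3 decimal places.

0.714

Per-class precision (TP/(TP+FP)):
  ADV: TP=5, FP=1+4+1+2=8 → 5/13 = 0.3846
  NOUN: TP=3, FP=0+3+1+2=6 → 3/9 = 0.3333
  DET: TP=10, FP=1+2+0+2=5 → 10/15 = 0.6667
  ADJ: TP=9, FP=0+1+3+2=6 → 9/15 = 0.6000
  PRON: TP=10, FP=2+0+2+0=4 → 10/14 = 0.7143
Highest is class 'PRON' with precision = 0.714.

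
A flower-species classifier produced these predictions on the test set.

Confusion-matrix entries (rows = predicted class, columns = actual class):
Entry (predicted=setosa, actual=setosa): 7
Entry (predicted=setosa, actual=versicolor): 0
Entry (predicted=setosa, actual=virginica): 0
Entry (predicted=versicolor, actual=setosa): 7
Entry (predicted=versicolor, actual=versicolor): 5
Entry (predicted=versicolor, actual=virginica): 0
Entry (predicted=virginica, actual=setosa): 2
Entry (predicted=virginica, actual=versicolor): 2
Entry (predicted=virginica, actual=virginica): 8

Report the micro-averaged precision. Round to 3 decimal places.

Micro-averaging pools counts across classes: ΣTP=20, ΣFP=11, ΣFN=11.
Micro-precision = TP/(TP+FP) on pooled counts = 0.645 (equals overall accuracy in single-label multiclass).

0.645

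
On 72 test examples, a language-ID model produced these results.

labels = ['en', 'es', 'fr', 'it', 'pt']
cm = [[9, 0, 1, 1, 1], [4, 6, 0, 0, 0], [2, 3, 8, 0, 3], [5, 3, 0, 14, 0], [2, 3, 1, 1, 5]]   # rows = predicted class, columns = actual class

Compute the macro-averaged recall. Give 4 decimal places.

Per-class recall (TP/(TP+FN)):
  en: TP=9, FN=4+2+5+2=13 → 9/22 = 0.40909
  es: TP=6, FN=0+3+3+3=9 → 6/15 = 0.40000
  fr: TP=8, FN=1+0+0+1=2 → 8/10 = 0.80000
  it: TP=14, FN=1+0+0+1=2 → 14/16 = 0.87500
  pt: TP=5, FN=1+0+3+0=4 → 5/9 = 0.55556
Macro-recall = mean = (0.40909 + 0.40000 + 0.80000 + 0.87500 + 0.55556) / 5 = 0.6079

0.6079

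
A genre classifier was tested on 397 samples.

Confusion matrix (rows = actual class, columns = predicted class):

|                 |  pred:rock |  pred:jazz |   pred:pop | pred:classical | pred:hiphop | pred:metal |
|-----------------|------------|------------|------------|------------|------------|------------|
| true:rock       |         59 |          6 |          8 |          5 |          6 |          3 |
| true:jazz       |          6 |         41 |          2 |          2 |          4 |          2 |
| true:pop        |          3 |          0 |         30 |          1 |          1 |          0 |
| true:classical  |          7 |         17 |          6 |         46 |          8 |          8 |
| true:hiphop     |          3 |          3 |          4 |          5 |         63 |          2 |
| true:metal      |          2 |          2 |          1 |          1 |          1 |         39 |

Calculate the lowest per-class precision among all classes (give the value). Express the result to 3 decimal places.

Per-class precision (TP/(TP+FP)):
  rock: TP=59, FP=6+3+7+3+2=21 → 59/80 = 0.7375
  jazz: TP=41, FP=6+0+17+3+2=28 → 41/69 = 0.5942
  pop: TP=30, FP=8+2+6+4+1=21 → 30/51 = 0.5882
  classical: TP=46, FP=5+2+1+5+1=14 → 46/60 = 0.7667
  hiphop: TP=63, FP=6+4+1+8+1=20 → 63/83 = 0.7590
  metal: TP=39, FP=3+2+0+8+2=15 → 39/54 = 0.7222
Lowest is class 'pop' with precision = 0.588.

0.588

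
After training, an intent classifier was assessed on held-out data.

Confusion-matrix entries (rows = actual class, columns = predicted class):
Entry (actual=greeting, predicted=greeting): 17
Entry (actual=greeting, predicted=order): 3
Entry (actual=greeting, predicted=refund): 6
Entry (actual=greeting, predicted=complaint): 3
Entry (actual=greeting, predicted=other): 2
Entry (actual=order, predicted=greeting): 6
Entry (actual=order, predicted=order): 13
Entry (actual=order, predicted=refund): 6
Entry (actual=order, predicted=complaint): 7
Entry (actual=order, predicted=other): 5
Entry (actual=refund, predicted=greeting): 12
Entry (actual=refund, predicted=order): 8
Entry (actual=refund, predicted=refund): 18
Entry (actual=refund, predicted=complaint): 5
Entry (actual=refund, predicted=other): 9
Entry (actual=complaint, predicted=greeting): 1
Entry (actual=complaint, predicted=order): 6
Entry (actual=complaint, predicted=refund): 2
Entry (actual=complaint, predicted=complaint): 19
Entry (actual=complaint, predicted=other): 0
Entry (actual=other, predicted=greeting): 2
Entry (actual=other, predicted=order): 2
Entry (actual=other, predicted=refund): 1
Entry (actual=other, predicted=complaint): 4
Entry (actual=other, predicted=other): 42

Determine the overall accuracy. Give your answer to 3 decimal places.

Accuracy = trace / total = (17+13+18+19+42=109) / 199 = 109/199 = 0.548

0.548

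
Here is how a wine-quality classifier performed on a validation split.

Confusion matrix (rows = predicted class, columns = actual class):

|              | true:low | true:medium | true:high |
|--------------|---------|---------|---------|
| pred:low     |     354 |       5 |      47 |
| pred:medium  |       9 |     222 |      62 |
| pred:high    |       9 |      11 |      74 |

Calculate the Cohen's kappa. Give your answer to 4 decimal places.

Observed agreement pₒ = trace/N = 650/793 = 0.81967
Expected agreement pₑ = Σ (rowᵢ·colᵢ)/N² = (372·406 + 238·293 + 183·94)/793² = 0.37842
κ = (pₒ − pₑ)/(1 − pₑ) = (0.81967 − 0.37842)/(1 − 0.37842) = 0.7099

0.7099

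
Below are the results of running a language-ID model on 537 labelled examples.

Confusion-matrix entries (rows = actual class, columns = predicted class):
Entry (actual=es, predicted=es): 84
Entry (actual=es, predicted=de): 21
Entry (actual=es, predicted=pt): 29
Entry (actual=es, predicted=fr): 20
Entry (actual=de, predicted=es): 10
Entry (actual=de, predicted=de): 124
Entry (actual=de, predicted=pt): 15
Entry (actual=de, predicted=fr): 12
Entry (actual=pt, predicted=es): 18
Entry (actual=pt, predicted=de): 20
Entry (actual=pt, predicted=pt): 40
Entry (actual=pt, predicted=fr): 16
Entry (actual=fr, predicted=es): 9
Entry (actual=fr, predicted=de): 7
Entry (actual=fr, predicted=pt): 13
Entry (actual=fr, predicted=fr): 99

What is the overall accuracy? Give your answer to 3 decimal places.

0.646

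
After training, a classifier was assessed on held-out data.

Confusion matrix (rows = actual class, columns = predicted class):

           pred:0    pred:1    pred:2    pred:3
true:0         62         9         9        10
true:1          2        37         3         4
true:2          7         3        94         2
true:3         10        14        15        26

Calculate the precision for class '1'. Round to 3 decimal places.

One-vs-rest for '1': TP = diagonal; FP = other classes predicted '1'; FN = '1' predicted as other.
precision = TP/(TP+FP).
1: TP=37, FP=9+3+14=26 → 37/63 = 0.5873

0.587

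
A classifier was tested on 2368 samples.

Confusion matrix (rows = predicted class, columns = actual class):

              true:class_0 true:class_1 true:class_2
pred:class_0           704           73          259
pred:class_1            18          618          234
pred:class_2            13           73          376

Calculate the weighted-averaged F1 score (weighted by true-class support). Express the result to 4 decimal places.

0.6982

Per-class F1 score (2·TP/(2·TP+FP+FN)):
  class_0: TP=704, FP=73+259=332, FN=18+13=31 → 1408/1771 = 0.79503
  class_1: TP=618, FP=18+234=252, FN=73+73=146 → 1236/1634 = 0.75643
  class_2: TP=376, FP=13+73=86, FN=259+234=493 → 752/1331 = 0.56499
Weighted-F1 score = Σ (supportᵢ/N)·F1 scoreᵢ with N=2368: (735/2368)·0.79503 + (764/2368)·0.75643 + (869/2368)·0.56499 = 0.6982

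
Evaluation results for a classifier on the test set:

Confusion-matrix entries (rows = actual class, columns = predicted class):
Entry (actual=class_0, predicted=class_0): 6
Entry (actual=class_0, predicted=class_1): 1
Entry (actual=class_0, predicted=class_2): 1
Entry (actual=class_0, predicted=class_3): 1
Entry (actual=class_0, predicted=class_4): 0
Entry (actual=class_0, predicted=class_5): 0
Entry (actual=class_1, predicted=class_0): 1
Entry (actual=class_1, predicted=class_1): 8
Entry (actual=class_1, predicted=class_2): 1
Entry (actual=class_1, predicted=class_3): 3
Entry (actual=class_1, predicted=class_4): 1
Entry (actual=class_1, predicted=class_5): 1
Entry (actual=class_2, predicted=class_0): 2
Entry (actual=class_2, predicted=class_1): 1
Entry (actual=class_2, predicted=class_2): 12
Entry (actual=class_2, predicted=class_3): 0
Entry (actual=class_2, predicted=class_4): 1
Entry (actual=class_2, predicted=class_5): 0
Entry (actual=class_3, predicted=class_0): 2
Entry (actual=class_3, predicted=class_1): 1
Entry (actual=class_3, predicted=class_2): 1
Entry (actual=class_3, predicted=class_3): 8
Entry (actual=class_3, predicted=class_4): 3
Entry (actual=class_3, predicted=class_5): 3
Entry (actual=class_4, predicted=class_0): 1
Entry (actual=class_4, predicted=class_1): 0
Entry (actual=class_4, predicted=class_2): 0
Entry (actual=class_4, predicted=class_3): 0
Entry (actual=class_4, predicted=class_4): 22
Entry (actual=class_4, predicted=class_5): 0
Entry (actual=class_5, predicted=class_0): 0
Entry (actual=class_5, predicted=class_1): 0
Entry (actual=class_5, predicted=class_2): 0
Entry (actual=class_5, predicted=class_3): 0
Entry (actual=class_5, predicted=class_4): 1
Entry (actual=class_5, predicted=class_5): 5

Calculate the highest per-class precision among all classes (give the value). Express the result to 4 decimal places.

Per-class precision (TP/(TP+FP)):
  class_0: TP=6, FP=1+2+2+1+0=6 → 6/12 = 0.50000
  class_1: TP=8, FP=1+1+1+0+0=3 → 8/11 = 0.72727
  class_2: TP=12, FP=1+1+1+0+0=3 → 12/15 = 0.80000
  class_3: TP=8, FP=1+3+0+0+0=4 → 8/12 = 0.66667
  class_4: TP=22, FP=0+1+1+3+1=6 → 22/28 = 0.78571
  class_5: TP=5, FP=0+1+0+3+0=4 → 5/9 = 0.55556
Highest is class 'class_2' with precision = 0.8000.

0.8000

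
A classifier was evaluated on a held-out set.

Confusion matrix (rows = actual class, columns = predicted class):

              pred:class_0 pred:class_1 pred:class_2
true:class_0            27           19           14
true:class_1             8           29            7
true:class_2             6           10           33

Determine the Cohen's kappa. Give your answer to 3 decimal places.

0.378

Observed agreement pₒ = trace/N = 89/153 = 0.5817
Expected agreement pₑ = Σ (rowᵢ·colᵢ)/N² = (60·41 + 44·58 + 49·54)/153² = 0.3271
κ = (pₒ − pₑ)/(1 − pₑ) = (0.5817 − 0.3271)/(1 − 0.3271) = 0.378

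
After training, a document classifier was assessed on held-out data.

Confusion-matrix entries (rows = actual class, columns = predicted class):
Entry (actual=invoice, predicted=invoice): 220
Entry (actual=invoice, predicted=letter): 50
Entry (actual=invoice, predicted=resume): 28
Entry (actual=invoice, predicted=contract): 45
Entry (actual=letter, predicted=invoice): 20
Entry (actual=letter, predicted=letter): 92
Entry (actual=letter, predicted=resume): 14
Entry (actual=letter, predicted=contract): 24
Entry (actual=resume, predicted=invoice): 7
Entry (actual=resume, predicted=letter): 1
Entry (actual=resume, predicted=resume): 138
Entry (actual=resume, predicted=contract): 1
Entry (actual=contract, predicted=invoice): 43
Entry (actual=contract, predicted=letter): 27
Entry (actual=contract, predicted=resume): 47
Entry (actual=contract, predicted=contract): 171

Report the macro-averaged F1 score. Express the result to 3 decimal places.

Per-class F1 score (2·TP/(2·TP+FP+FN)):
  invoice: TP=220, FP=20+7+43=70, FN=50+28+45=123 → 440/633 = 0.6951
  letter: TP=92, FP=50+1+27=78, FN=20+14+24=58 → 184/320 = 0.5750
  resume: TP=138, FP=28+14+47=89, FN=7+1+1=9 → 276/374 = 0.7380
  contract: TP=171, FP=45+24+1=70, FN=43+27+47=117 → 342/529 = 0.6465
Macro-F1 score = mean = (0.6951 + 0.5750 + 0.7380 + 0.6465) / 4 = 0.664

0.664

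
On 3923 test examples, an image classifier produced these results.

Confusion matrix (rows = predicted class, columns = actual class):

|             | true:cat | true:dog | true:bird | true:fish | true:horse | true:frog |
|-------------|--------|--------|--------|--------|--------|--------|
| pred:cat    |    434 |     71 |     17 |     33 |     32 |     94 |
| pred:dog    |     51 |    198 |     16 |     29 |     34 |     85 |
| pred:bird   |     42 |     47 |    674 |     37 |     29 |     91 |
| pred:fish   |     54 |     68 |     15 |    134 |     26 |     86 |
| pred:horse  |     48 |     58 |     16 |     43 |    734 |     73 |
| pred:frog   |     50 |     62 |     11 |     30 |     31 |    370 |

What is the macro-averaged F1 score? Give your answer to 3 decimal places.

0.601

Per-class F1 score (2·TP/(2·TP+FP+FN)):
  cat: TP=434, FP=71+17+33+32+94=247, FN=51+42+54+48+50=245 → 868/1360 = 0.6382
  dog: TP=198, FP=51+16+29+34+85=215, FN=71+47+68+58+62=306 → 396/917 = 0.4318
  bird: TP=674, FP=42+47+37+29+91=246, FN=17+16+15+16+11=75 → 1348/1669 = 0.8077
  fish: TP=134, FP=54+68+15+26+86=249, FN=33+29+37+43+30=172 → 268/689 = 0.3890
  horse: TP=734, FP=48+58+16+43+73=238, FN=32+34+29+26+31=152 → 1468/1858 = 0.7901
  frog: TP=370, FP=50+62+11+30+31=184, FN=94+85+91+86+73=429 → 740/1353 = 0.5469
Macro-F1 score = mean = (0.6382 + 0.4318 + 0.8077 + 0.3890 + 0.7901 + 0.5469) / 6 = 0.601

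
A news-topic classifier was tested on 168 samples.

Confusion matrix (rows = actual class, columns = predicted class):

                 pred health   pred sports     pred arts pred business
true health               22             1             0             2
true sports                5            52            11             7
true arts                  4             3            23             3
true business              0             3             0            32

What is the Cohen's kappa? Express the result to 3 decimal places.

0.678

Observed agreement pₒ = trace/N = 129/168 = 0.7679
Expected agreement pₑ = Σ (rowᵢ·colᵢ)/N² = (25·31 + 75·59 + 33·34 + 35·44)/168² = 0.2786
κ = (pₒ − pₑ)/(1 − pₑ) = (0.7679 − 0.2786)/(1 − 0.2786) = 0.678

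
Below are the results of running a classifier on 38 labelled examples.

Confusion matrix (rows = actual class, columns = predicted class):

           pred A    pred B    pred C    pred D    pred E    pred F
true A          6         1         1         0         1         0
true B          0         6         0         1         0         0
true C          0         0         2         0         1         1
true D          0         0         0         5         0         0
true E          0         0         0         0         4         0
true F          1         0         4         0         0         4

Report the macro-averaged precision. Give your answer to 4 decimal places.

Per-class precision (TP/(TP+FP)):
  A: TP=6, FP=0+0+0+0+1=1 → 6/7 = 0.85714
  B: TP=6, FP=1+0+0+0+0=1 → 6/7 = 0.85714
  C: TP=2, FP=1+0+0+0+4=5 → 2/7 = 0.28571
  D: TP=5, FP=0+1+0+0+0=1 → 5/6 = 0.83333
  E: TP=4, FP=1+0+1+0+0=2 → 4/6 = 0.66667
  F: TP=4, FP=0+0+1+0+0=1 → 4/5 = 0.80000
Macro-precision = mean = (0.85714 + 0.85714 + 0.28571 + 0.83333 + 0.66667 + 0.80000) / 6 = 0.7167

0.7167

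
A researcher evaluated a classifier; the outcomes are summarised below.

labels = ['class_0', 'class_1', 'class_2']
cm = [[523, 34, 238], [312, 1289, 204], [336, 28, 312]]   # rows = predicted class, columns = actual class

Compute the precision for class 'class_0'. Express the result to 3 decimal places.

Take TP from the diagonal, FP from the rest of the 'class_0' prediction marginal, FN from the rest of the 'class_0' actual marginal.
precision = TP/(TP+FP).
class_0: TP=523, FP=34+238=272 → 523/795 = 0.6579

0.658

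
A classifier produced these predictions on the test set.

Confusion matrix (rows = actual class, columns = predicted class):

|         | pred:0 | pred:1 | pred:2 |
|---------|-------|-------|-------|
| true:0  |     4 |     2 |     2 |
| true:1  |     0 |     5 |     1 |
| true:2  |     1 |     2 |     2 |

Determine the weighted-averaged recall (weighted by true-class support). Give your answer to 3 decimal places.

Per-class recall (TP/(TP+FN)):
  0: TP=4, FN=2+2=4 → 4/8 = 0.5000
  1: TP=5, FN=0+1=1 → 5/6 = 0.8333
  2: TP=2, FN=1+2=3 → 2/5 = 0.4000
Weighted-recall = Σ (supportᵢ/N)·recallᵢ with N=19: (8/19)·0.5000 + (6/19)·0.8333 + (5/19)·0.4000 = 0.579

0.579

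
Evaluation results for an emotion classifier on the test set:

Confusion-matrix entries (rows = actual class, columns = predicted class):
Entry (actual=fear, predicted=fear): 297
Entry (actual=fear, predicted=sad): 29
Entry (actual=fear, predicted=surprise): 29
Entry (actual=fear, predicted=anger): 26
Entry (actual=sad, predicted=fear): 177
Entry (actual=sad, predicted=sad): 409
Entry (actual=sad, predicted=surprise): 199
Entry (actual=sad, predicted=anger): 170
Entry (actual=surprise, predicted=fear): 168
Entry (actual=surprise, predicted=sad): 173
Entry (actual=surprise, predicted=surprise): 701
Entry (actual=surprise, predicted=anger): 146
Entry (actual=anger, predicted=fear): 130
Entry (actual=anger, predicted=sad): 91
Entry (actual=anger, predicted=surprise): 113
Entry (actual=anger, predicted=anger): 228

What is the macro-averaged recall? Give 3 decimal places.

0.551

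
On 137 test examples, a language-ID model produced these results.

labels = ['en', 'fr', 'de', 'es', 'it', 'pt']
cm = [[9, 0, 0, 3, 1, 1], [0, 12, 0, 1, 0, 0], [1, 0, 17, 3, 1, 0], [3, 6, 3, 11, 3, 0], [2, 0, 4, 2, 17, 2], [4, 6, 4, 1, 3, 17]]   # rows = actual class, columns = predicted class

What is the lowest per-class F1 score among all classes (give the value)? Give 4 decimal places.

Per-class F1 score (2·TP/(2·TP+FP+FN)):
  en: TP=9, FP=0+1+3+2+4=10, FN=0+0+3+1+1=5 → 18/33 = 0.54545
  fr: TP=12, FP=0+0+6+0+6=12, FN=0+0+1+0+0=1 → 24/37 = 0.64865
  de: TP=17, FP=0+0+3+4+4=11, FN=1+0+3+1+0=5 → 34/50 = 0.68000
  es: TP=11, FP=3+1+3+2+1=10, FN=3+6+3+3+0=15 → 22/47 = 0.46809
  it: TP=17, FP=1+0+1+3+3=8, FN=2+0+4+2+2=10 → 34/52 = 0.65385
  pt: TP=17, FP=1+0+0+0+2=3, FN=4+6+4+1+3=18 → 34/55 = 0.61818
Lowest is class 'es' with F1 score = 0.4681.

0.4681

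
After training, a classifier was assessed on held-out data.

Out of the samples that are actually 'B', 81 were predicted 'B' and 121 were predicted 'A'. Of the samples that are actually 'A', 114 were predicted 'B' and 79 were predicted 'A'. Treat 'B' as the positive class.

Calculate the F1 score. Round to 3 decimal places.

0.408

Precision = TP/(TP+FP) = 81/195 = 0.4154
Recall = TP/(TP+FN) = 81/202 = 0.4010
F1 = 2·TP/(2·TP+FP+FN) = 162/397 = 0.408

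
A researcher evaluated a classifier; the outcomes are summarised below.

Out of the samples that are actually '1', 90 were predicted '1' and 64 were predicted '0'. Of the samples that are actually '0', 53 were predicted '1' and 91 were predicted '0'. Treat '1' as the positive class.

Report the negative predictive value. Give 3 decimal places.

0.587

NPV = TN/(TN+FN) = 91/(91+64) = 0.587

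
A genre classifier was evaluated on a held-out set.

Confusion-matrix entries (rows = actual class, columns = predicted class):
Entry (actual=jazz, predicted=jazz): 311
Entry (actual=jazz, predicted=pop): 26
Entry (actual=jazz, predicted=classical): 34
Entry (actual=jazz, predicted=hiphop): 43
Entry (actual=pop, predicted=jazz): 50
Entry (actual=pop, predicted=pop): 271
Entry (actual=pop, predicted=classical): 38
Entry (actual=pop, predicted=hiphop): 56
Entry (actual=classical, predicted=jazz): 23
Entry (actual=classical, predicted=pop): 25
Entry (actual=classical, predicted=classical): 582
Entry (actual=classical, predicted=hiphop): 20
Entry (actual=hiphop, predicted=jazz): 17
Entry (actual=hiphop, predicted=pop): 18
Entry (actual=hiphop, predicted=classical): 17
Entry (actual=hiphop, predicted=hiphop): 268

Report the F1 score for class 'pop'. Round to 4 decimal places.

Treat 'pop' as positive and all other classes as negative.
F1 score = 2·TP/(2·TP+FP+FN).
pop: TP=271, FP=26+25+18=69, FN=50+38+56=144 → 542/755 = 0.71788

0.7179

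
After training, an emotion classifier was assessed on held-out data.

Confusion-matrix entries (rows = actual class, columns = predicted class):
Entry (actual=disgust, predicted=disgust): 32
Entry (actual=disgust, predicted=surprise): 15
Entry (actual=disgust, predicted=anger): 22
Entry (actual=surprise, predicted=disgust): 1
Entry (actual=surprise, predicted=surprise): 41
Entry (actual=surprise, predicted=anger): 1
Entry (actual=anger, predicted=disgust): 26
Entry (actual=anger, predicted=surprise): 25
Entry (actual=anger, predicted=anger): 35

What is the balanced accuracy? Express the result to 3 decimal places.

Balanced accuracy = mean of per-class recall.
  disgust: recall = 32/69 = 0.4638
  surprise: recall = 41/43 = 0.9535
  anger: recall = 35/86 = 0.4070
Mean = (0.4638 + 0.9535 + 0.4070) / 3 = 0.608

0.608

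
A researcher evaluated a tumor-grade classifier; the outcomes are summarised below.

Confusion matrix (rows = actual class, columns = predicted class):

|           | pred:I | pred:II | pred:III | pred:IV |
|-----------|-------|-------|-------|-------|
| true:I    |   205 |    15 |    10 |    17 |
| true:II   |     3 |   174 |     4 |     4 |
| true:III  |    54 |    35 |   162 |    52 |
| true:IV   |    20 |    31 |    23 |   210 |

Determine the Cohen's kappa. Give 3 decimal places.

0.650

Observed agreement pₒ = trace/N = 751/1019 = 0.7370
Expected agreement pₑ = Σ (rowᵢ·colᵢ)/N² = (247·282 + 185·255 + 303·199 + 284·283)/1019² = 0.2480
κ = (pₒ − pₑ)/(1 − pₑ) = (0.7370 − 0.2480)/(1 − 0.2480) = 0.650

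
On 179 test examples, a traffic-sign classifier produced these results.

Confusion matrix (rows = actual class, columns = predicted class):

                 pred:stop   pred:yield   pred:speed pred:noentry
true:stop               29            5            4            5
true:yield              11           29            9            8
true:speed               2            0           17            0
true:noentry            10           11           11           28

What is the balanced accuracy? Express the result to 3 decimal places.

0.636

Balanced accuracy = mean of per-class recall.
  stop: recall = 29/43 = 0.6744
  yield: recall = 29/57 = 0.5088
  speed: recall = 17/19 = 0.8947
  noentry: recall = 28/60 = 0.4667
Mean = (0.6744 + 0.5088 + 0.8947 + 0.4667) / 4 = 0.636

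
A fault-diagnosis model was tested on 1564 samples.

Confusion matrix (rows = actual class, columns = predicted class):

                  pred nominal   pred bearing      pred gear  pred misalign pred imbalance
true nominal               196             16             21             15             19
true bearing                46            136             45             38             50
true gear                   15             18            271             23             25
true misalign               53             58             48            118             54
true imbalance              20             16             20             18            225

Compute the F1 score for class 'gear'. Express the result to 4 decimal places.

0.7160

Treat 'gear' as positive and all other classes as negative.
F1 score = 2·TP/(2·TP+FP+FN).
gear: TP=271, FP=21+45+48+20=134, FN=15+18+23+25=81 → 542/757 = 0.71598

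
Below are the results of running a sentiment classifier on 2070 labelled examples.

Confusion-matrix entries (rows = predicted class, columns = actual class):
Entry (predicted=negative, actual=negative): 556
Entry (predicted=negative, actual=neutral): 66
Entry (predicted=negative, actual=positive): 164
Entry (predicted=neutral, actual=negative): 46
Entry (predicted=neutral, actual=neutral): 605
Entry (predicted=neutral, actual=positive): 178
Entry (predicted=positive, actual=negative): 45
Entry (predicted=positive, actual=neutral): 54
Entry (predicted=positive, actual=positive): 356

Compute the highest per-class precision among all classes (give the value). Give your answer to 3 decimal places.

Per-class precision (TP/(TP+FP)):
  negative: TP=556, FP=66+164=230 → 556/786 = 0.7074
  neutral: TP=605, FP=46+178=224 → 605/829 = 0.7298
  positive: TP=356, FP=45+54=99 → 356/455 = 0.7824
Highest is class 'positive' with precision = 0.782.

0.782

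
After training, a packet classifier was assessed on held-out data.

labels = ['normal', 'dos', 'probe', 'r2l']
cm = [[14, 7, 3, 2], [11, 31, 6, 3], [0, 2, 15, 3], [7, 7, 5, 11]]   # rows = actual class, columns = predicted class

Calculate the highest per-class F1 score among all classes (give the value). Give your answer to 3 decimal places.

Per-class F1 score (2·TP/(2·TP+FP+FN)):
  normal: TP=14, FP=11+0+7=18, FN=7+3+2=12 → 28/58 = 0.4828
  dos: TP=31, FP=7+2+7=16, FN=11+6+3=20 → 62/98 = 0.6327
  probe: TP=15, FP=3+6+5=14, FN=0+2+3=5 → 30/49 = 0.6122
  r2l: TP=11, FP=2+3+3=8, FN=7+7+5=19 → 22/49 = 0.4490
Highest is class 'dos' with F1 score = 0.633.

0.633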